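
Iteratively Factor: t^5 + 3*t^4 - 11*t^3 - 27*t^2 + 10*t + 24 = (t - 1)*(t^4 + 4*t^3 - 7*t^2 - 34*t - 24) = (t - 1)*(t + 4)*(t^3 - 7*t - 6) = (t - 1)*(t + 1)*(t + 4)*(t^2 - t - 6) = (t - 3)*(t - 1)*(t + 1)*(t + 4)*(t + 2)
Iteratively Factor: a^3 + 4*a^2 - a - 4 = (a + 4)*(a^2 - 1) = (a - 1)*(a + 4)*(a + 1)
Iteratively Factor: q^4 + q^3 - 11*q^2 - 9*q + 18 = (q + 3)*(q^3 - 2*q^2 - 5*q + 6) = (q - 1)*(q + 3)*(q^2 - q - 6) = (q - 3)*(q - 1)*(q + 3)*(q + 2)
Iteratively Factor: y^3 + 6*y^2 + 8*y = (y)*(y^2 + 6*y + 8) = y*(y + 2)*(y + 4)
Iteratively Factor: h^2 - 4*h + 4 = (h - 2)*(h - 2)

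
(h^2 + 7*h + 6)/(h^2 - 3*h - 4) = (h + 6)/(h - 4)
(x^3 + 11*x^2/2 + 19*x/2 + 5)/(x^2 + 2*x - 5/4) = 2*(x^2 + 3*x + 2)/(2*x - 1)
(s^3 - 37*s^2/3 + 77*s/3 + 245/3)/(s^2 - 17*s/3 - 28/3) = (3*s^2 - 16*s - 35)/(3*s + 4)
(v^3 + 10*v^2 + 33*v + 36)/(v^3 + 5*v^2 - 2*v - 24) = (v + 3)/(v - 2)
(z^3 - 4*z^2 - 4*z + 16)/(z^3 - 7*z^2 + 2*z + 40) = (z - 2)/(z - 5)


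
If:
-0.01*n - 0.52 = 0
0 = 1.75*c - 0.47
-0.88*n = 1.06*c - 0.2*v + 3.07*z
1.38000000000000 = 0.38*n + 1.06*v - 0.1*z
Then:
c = 0.27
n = -52.00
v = 21.47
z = 16.21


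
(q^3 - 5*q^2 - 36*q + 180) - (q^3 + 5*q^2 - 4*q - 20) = -10*q^2 - 32*q + 200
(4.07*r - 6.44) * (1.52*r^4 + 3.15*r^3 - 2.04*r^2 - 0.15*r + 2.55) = 6.1864*r^5 + 3.0317*r^4 - 28.5888*r^3 + 12.5271*r^2 + 11.3445*r - 16.422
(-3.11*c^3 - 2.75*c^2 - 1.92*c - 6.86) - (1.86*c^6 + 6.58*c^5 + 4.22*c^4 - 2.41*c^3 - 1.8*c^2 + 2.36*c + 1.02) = -1.86*c^6 - 6.58*c^5 - 4.22*c^4 - 0.7*c^3 - 0.95*c^2 - 4.28*c - 7.88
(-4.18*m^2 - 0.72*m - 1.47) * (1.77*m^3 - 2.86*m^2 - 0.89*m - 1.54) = -7.3986*m^5 + 10.6804*m^4 + 3.1775*m^3 + 11.2822*m^2 + 2.4171*m + 2.2638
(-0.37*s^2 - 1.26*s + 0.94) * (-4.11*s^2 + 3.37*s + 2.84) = 1.5207*s^4 + 3.9317*s^3 - 9.1604*s^2 - 0.4106*s + 2.6696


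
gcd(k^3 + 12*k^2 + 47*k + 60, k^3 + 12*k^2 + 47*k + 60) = k^3 + 12*k^2 + 47*k + 60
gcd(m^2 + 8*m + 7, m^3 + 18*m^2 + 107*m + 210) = m + 7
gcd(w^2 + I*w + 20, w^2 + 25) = w + 5*I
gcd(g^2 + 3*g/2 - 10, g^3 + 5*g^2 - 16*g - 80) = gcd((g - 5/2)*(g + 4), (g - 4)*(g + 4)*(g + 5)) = g + 4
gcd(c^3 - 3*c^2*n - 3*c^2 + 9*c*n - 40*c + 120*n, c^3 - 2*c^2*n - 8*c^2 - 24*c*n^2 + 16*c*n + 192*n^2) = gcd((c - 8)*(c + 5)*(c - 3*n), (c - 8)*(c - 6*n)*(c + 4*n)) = c - 8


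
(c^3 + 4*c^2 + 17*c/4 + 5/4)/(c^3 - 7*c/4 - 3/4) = (2*c + 5)/(2*c - 3)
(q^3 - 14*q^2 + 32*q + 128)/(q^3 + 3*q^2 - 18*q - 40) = (q^2 - 16*q + 64)/(q^2 + q - 20)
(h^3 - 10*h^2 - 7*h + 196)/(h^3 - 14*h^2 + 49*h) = (h + 4)/h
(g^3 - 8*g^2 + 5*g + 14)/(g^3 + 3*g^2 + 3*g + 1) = (g^2 - 9*g + 14)/(g^2 + 2*g + 1)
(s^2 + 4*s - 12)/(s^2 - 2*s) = (s + 6)/s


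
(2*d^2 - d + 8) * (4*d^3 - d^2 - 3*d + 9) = 8*d^5 - 6*d^4 + 27*d^3 + 13*d^2 - 33*d + 72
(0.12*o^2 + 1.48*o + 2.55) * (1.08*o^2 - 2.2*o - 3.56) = 0.1296*o^4 + 1.3344*o^3 - 0.9292*o^2 - 10.8788*o - 9.078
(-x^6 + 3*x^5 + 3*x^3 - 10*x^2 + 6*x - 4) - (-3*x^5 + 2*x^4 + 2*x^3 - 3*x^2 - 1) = -x^6 + 6*x^5 - 2*x^4 + x^3 - 7*x^2 + 6*x - 3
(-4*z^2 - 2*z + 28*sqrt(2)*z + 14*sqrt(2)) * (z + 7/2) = -4*z^3 - 16*z^2 + 28*sqrt(2)*z^2 - 7*z + 112*sqrt(2)*z + 49*sqrt(2)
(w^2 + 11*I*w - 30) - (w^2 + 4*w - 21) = -4*w + 11*I*w - 9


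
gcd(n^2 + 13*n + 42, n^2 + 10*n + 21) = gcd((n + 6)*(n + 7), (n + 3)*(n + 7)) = n + 7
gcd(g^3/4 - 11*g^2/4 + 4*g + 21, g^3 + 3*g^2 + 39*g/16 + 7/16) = 1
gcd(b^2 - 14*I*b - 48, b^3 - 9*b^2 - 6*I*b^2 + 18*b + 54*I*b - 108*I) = b - 6*I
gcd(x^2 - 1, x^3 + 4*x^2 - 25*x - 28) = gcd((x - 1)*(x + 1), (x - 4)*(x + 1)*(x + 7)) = x + 1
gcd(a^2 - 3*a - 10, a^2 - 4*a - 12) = a + 2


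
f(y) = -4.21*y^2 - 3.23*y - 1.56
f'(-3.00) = 22.03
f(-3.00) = -29.76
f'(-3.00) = 22.03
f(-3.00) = -29.76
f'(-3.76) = 28.43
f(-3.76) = -48.93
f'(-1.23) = 7.13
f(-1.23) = -3.96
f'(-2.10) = 14.45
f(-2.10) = -13.34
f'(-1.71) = 11.17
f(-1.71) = -8.35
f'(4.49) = -41.04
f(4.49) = -100.94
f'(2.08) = -20.74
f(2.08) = -26.49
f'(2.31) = -22.68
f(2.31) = -31.49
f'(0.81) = -10.05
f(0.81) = -6.94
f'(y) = -8.42*y - 3.23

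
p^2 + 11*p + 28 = (p + 4)*(p + 7)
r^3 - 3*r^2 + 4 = (r - 2)^2*(r + 1)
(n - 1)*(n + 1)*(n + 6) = n^3 + 6*n^2 - n - 6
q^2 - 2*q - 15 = (q - 5)*(q + 3)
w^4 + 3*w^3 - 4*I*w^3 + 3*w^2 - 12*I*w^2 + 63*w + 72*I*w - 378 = (w - 3)*(w + 6)*(w - 7*I)*(w + 3*I)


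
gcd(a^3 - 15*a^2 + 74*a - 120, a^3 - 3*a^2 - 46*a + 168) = a^2 - 10*a + 24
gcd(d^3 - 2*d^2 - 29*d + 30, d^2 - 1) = d - 1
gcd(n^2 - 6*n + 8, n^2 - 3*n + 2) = n - 2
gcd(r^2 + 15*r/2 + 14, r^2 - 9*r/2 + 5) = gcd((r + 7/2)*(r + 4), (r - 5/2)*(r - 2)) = 1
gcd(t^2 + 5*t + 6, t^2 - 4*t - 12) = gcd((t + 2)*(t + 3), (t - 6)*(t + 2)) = t + 2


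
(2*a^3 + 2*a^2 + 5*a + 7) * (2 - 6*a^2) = -12*a^5 - 12*a^4 - 26*a^3 - 38*a^2 + 10*a + 14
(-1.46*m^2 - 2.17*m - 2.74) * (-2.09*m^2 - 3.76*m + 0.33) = 3.0514*m^4 + 10.0249*m^3 + 13.404*m^2 + 9.5863*m - 0.9042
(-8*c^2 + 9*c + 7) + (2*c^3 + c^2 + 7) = 2*c^3 - 7*c^2 + 9*c + 14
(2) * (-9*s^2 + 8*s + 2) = -18*s^2 + 16*s + 4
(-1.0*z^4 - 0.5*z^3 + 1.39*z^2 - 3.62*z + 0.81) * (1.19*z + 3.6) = -1.19*z^5 - 4.195*z^4 - 0.1459*z^3 + 0.696199999999999*z^2 - 12.0681*z + 2.916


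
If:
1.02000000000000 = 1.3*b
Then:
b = 0.78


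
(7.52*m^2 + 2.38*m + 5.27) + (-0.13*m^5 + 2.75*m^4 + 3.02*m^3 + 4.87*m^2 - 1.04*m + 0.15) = -0.13*m^5 + 2.75*m^4 + 3.02*m^3 + 12.39*m^2 + 1.34*m + 5.42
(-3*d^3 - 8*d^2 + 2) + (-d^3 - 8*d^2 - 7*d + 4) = -4*d^3 - 16*d^2 - 7*d + 6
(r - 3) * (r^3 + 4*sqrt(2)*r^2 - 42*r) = r^4 - 3*r^3 + 4*sqrt(2)*r^3 - 42*r^2 - 12*sqrt(2)*r^2 + 126*r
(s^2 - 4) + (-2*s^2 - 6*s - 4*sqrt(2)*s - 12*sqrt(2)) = -s^2 - 6*s - 4*sqrt(2)*s - 12*sqrt(2) - 4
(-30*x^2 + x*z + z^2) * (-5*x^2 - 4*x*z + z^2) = 150*x^4 + 115*x^3*z - 39*x^2*z^2 - 3*x*z^3 + z^4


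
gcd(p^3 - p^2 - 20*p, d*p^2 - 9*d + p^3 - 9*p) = 1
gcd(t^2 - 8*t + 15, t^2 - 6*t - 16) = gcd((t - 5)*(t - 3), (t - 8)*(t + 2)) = 1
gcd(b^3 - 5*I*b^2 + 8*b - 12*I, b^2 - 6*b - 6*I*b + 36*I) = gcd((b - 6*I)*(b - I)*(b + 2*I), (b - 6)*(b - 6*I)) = b - 6*I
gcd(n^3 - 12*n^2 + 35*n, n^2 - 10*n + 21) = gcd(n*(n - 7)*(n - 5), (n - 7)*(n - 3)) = n - 7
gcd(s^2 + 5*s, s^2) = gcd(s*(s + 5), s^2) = s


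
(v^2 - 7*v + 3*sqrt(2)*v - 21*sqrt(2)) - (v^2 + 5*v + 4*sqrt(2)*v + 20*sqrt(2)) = -12*v - sqrt(2)*v - 41*sqrt(2)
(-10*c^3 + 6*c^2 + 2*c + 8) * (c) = -10*c^4 + 6*c^3 + 2*c^2 + 8*c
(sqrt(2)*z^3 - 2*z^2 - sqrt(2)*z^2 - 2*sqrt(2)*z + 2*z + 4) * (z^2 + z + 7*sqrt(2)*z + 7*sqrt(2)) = sqrt(2)*z^5 + 12*z^4 - 17*sqrt(2)*z^3 - 36*z^2 - 2*sqrt(2)*z^2 - 24*z + 42*sqrt(2)*z + 28*sqrt(2)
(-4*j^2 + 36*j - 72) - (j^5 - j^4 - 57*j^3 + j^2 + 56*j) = -j^5 + j^4 + 57*j^3 - 5*j^2 - 20*j - 72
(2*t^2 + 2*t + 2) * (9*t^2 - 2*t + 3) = 18*t^4 + 14*t^3 + 20*t^2 + 2*t + 6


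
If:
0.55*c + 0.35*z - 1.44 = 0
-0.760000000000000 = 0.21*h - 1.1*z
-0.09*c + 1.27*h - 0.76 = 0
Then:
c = 2.09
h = 0.75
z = 0.83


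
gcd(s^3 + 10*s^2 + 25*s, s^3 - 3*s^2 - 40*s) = s^2 + 5*s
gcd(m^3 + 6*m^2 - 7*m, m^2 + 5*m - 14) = m + 7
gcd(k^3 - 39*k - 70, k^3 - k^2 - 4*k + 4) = k + 2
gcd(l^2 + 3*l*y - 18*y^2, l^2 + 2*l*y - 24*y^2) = l + 6*y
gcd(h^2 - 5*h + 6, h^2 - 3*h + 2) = h - 2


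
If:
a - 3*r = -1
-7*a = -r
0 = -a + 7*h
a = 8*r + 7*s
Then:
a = 1/20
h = 1/140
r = 7/20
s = -11/28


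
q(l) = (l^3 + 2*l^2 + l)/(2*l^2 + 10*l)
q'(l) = (-4*l - 10)*(l^3 + 2*l^2 + l)/(2*l^2 + 10*l)^2 + (3*l^2 + 4*l + 1)/(2*l^2 + 10*l) = (l^2 + 10*l + 9)/(2*(l^2 + 10*l + 25))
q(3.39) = 1.15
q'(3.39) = 0.39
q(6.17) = 2.30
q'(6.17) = 0.44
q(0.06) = 0.11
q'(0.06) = 0.19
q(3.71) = 1.27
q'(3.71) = 0.39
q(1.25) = 0.40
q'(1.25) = 0.30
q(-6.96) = -9.06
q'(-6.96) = -1.58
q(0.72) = 0.26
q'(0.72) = 0.26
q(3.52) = 1.20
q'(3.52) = 0.39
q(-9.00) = -8.00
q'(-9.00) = 0.00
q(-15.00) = -9.80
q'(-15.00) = 0.42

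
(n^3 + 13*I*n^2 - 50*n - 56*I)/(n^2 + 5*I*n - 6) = (n^2 + 11*I*n - 28)/(n + 3*I)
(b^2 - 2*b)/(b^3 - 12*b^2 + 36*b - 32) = b/(b^2 - 10*b + 16)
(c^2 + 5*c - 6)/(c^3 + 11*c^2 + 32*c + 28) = (c^2 + 5*c - 6)/(c^3 + 11*c^2 + 32*c + 28)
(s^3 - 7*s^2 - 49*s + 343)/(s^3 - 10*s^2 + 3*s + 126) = (s^2 - 49)/(s^2 - 3*s - 18)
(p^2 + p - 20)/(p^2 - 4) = (p^2 + p - 20)/(p^2 - 4)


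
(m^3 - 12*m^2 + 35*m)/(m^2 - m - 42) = m*(m - 5)/(m + 6)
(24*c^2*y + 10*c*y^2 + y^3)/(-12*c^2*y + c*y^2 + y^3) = (6*c + y)/(-3*c + y)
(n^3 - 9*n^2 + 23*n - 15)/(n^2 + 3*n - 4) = (n^2 - 8*n + 15)/(n + 4)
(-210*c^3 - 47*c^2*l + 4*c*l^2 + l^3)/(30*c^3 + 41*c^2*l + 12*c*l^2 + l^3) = (-7*c + l)/(c + l)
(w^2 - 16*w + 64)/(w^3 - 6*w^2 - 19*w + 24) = (w - 8)/(w^2 + 2*w - 3)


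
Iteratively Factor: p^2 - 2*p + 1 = (p - 1)*(p - 1)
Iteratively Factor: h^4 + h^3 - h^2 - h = (h)*(h^3 + h^2 - h - 1) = h*(h + 1)*(h^2 - 1) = h*(h + 1)^2*(h - 1)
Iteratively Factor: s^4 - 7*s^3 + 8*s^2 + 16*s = (s - 4)*(s^3 - 3*s^2 - 4*s) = (s - 4)^2*(s^2 + s) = (s - 4)^2*(s + 1)*(s)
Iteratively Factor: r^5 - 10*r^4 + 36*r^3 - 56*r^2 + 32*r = (r - 2)*(r^4 - 8*r^3 + 20*r^2 - 16*r) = (r - 2)^2*(r^3 - 6*r^2 + 8*r) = r*(r - 2)^2*(r^2 - 6*r + 8) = r*(r - 2)^3*(r - 4)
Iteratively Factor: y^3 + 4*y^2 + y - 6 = (y - 1)*(y^2 + 5*y + 6) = (y - 1)*(y + 3)*(y + 2)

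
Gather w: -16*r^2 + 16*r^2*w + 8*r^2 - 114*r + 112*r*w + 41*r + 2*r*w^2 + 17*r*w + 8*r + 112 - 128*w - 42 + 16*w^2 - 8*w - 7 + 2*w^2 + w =-8*r^2 - 65*r + w^2*(2*r + 18) + w*(16*r^2 + 129*r - 135) + 63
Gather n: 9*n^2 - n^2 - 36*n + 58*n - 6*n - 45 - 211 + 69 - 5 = 8*n^2 + 16*n - 192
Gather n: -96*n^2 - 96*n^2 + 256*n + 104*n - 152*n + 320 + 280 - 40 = -192*n^2 + 208*n + 560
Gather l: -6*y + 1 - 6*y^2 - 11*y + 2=-6*y^2 - 17*y + 3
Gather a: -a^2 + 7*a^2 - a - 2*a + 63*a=6*a^2 + 60*a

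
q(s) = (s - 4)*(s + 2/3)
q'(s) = 2*s - 10/3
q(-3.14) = 17.66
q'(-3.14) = -9.61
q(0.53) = -4.15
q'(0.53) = -2.27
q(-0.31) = -1.54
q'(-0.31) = -3.95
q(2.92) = -3.87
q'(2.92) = 2.51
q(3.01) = -3.64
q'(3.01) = 2.69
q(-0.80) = 0.64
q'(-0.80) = -4.93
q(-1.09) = 2.15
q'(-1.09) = -5.51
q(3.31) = -2.74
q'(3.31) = 3.29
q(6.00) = 13.33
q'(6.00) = 8.67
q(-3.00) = 16.33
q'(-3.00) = -9.33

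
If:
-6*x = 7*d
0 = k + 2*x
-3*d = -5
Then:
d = 5/3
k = 35/9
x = -35/18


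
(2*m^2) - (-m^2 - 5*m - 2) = 3*m^2 + 5*m + 2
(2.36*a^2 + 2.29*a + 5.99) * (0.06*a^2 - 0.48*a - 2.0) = 0.1416*a^4 - 0.9954*a^3 - 5.4598*a^2 - 7.4552*a - 11.98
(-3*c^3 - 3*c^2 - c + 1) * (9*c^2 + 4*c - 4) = -27*c^5 - 39*c^4 - 9*c^3 + 17*c^2 + 8*c - 4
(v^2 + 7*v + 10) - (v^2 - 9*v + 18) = 16*v - 8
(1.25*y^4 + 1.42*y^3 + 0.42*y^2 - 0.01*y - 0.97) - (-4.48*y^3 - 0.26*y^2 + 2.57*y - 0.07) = 1.25*y^4 + 5.9*y^3 + 0.68*y^2 - 2.58*y - 0.9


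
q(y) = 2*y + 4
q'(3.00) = 2.00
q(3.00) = 10.00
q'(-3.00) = 2.00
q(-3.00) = -2.00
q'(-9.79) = 2.00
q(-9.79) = -15.58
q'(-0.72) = 2.00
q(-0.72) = 2.56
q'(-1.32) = 2.00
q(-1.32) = 1.36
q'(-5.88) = 2.00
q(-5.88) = -7.76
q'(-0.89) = 2.00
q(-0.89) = 2.22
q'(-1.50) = 2.00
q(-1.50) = 1.00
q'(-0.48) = 2.00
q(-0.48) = 3.04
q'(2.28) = 2.00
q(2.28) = 8.56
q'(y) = 2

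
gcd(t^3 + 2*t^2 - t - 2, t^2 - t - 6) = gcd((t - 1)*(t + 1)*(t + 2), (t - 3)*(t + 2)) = t + 2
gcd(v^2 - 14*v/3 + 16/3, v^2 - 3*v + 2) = v - 2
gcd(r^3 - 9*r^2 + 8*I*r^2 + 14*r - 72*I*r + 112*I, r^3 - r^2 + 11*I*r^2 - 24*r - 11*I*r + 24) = r + 8*I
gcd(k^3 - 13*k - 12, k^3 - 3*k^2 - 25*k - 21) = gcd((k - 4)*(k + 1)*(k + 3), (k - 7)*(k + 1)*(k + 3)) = k^2 + 4*k + 3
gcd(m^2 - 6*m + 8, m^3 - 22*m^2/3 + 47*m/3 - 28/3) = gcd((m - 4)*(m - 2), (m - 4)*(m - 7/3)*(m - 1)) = m - 4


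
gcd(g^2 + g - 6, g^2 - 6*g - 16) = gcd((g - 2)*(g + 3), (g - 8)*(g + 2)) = 1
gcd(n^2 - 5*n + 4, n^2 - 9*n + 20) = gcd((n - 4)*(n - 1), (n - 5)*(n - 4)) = n - 4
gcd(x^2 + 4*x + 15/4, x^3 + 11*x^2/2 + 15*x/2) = x + 5/2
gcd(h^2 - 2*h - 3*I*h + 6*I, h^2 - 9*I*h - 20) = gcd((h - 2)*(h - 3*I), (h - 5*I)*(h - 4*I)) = 1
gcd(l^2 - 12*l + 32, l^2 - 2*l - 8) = l - 4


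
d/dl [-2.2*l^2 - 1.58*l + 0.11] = -4.4*l - 1.58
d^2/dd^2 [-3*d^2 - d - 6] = -6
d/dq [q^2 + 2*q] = 2*q + 2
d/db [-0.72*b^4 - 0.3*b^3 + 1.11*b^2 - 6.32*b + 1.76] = -2.88*b^3 - 0.9*b^2 + 2.22*b - 6.32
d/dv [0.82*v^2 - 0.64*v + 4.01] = 1.64*v - 0.64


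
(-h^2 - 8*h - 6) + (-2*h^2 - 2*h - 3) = -3*h^2 - 10*h - 9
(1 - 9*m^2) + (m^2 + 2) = 3 - 8*m^2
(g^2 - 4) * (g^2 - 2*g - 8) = g^4 - 2*g^3 - 12*g^2 + 8*g + 32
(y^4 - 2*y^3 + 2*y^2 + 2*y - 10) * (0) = 0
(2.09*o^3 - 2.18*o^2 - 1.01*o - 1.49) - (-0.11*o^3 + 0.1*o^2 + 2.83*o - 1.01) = 2.2*o^3 - 2.28*o^2 - 3.84*o - 0.48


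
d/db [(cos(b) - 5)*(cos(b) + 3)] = 2*(1 - cos(b))*sin(b)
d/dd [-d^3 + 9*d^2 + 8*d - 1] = -3*d^2 + 18*d + 8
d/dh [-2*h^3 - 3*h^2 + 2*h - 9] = -6*h^2 - 6*h + 2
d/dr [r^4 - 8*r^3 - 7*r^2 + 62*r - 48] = 4*r^3 - 24*r^2 - 14*r + 62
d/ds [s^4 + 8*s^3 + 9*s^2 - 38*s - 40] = 4*s^3 + 24*s^2 + 18*s - 38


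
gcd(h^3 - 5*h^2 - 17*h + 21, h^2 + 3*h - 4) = h - 1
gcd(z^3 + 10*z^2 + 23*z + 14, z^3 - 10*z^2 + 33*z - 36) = 1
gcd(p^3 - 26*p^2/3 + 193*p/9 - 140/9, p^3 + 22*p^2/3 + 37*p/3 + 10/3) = 1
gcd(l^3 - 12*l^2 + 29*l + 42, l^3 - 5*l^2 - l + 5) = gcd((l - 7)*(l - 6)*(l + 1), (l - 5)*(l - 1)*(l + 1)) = l + 1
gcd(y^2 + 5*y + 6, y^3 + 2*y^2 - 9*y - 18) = y^2 + 5*y + 6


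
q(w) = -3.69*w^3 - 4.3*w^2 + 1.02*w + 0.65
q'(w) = -11.07*w^2 - 8.6*w + 1.02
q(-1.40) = 0.92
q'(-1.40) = -8.64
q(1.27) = -12.55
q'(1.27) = -27.76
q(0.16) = 0.69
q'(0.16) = -0.64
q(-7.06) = 1077.62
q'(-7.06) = -490.03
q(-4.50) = 245.24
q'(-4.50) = -184.45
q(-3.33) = 85.83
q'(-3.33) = -93.10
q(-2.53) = 30.30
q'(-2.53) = -48.08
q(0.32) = 0.42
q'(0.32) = -2.87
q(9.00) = -3028.48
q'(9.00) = -973.05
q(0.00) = 0.65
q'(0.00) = 1.02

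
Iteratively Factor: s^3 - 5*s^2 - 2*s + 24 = (s - 4)*(s^2 - s - 6) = (s - 4)*(s + 2)*(s - 3)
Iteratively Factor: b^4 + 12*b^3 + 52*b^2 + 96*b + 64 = (b + 2)*(b^3 + 10*b^2 + 32*b + 32) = (b + 2)*(b + 4)*(b^2 + 6*b + 8) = (b + 2)^2*(b + 4)*(b + 4)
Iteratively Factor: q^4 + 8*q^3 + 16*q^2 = (q)*(q^3 + 8*q^2 + 16*q) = q*(q + 4)*(q^2 + 4*q) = q^2*(q + 4)*(q + 4)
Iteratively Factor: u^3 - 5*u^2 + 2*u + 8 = (u - 2)*(u^2 - 3*u - 4) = (u - 2)*(u + 1)*(u - 4)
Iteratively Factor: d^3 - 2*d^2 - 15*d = (d - 5)*(d^2 + 3*d) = (d - 5)*(d + 3)*(d)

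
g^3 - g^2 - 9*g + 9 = (g - 3)*(g - 1)*(g + 3)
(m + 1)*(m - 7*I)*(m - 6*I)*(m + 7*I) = m^4 + m^3 - 6*I*m^3 + 49*m^2 - 6*I*m^2 + 49*m - 294*I*m - 294*I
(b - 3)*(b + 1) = b^2 - 2*b - 3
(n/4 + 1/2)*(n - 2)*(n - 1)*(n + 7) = n^4/4 + 3*n^3/2 - 11*n^2/4 - 6*n + 7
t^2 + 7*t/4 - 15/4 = (t - 5/4)*(t + 3)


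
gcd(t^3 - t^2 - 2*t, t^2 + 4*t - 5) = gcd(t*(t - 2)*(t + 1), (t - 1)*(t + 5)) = 1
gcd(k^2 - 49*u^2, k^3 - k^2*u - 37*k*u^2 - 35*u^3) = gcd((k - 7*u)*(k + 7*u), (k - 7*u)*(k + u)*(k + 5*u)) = -k + 7*u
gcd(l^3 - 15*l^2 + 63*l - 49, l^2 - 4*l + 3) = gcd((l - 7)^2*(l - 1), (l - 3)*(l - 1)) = l - 1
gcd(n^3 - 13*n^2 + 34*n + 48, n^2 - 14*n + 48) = n^2 - 14*n + 48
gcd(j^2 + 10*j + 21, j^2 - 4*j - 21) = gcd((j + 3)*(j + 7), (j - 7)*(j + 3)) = j + 3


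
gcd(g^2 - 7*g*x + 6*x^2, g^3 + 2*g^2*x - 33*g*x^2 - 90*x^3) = -g + 6*x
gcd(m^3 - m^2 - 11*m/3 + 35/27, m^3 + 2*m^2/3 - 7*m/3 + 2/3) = m - 1/3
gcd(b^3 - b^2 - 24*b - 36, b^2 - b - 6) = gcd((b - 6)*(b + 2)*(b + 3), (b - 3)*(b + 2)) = b + 2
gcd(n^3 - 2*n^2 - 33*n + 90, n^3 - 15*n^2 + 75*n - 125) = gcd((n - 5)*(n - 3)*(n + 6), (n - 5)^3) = n - 5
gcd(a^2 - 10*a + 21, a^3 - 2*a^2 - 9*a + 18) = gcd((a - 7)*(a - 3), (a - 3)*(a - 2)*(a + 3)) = a - 3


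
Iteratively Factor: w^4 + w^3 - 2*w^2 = (w - 1)*(w^3 + 2*w^2) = (w - 1)*(w + 2)*(w^2) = w*(w - 1)*(w + 2)*(w)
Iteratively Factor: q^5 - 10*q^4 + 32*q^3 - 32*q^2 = (q - 4)*(q^4 - 6*q^3 + 8*q^2) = q*(q - 4)*(q^3 - 6*q^2 + 8*q) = q*(q - 4)^2*(q^2 - 2*q) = q^2*(q - 4)^2*(q - 2)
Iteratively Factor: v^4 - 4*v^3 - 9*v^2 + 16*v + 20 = (v + 1)*(v^3 - 5*v^2 - 4*v + 20) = (v - 5)*(v + 1)*(v^2 - 4) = (v - 5)*(v + 1)*(v + 2)*(v - 2)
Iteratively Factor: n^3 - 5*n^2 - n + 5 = (n + 1)*(n^2 - 6*n + 5) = (n - 1)*(n + 1)*(n - 5)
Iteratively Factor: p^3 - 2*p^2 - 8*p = (p)*(p^2 - 2*p - 8) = p*(p - 4)*(p + 2)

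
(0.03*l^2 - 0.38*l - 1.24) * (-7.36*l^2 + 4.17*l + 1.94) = -0.2208*l^4 + 2.9219*l^3 + 7.6*l^2 - 5.908*l - 2.4056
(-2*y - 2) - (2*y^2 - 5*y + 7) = -2*y^2 + 3*y - 9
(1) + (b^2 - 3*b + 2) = b^2 - 3*b + 3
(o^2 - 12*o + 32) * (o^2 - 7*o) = o^4 - 19*o^3 + 116*o^2 - 224*o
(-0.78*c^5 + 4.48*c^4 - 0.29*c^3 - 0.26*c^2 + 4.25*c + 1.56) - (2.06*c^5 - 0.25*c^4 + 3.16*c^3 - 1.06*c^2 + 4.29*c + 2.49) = -2.84*c^5 + 4.73*c^4 - 3.45*c^3 + 0.8*c^2 - 0.04*c - 0.93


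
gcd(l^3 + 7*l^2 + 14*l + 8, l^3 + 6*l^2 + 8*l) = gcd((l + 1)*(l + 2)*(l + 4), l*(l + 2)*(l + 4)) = l^2 + 6*l + 8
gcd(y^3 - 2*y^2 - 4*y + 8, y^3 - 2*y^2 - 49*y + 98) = y - 2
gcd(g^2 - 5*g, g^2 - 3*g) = g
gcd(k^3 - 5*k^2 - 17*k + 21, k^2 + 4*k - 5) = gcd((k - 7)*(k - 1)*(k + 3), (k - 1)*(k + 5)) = k - 1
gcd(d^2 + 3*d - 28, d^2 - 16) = d - 4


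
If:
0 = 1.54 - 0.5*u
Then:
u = 3.08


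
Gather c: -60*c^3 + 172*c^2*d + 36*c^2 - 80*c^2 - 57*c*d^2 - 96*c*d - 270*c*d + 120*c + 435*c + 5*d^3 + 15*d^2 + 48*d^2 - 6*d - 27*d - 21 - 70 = -60*c^3 + c^2*(172*d - 44) + c*(-57*d^2 - 366*d + 555) + 5*d^3 + 63*d^2 - 33*d - 91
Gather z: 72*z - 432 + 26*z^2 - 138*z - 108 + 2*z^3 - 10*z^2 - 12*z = 2*z^3 + 16*z^2 - 78*z - 540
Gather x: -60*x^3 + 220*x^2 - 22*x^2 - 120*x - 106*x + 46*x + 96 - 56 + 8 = -60*x^3 + 198*x^2 - 180*x + 48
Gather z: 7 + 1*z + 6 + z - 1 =2*z + 12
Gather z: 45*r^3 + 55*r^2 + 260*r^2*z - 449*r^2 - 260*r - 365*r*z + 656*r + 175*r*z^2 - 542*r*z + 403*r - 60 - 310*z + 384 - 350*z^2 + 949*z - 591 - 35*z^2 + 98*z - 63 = 45*r^3 - 394*r^2 + 799*r + z^2*(175*r - 385) + z*(260*r^2 - 907*r + 737) - 330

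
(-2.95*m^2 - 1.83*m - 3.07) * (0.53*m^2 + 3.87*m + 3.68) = -1.5635*m^4 - 12.3864*m^3 - 19.5652*m^2 - 18.6153*m - 11.2976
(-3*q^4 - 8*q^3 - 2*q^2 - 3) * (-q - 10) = 3*q^5 + 38*q^4 + 82*q^3 + 20*q^2 + 3*q + 30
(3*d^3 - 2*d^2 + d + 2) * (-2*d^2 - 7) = -6*d^5 + 4*d^4 - 23*d^3 + 10*d^2 - 7*d - 14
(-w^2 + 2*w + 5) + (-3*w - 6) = -w^2 - w - 1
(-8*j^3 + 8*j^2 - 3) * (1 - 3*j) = 24*j^4 - 32*j^3 + 8*j^2 + 9*j - 3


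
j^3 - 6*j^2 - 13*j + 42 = (j - 7)*(j - 2)*(j + 3)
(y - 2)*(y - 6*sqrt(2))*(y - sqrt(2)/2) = y^3 - 13*sqrt(2)*y^2/2 - 2*y^2 + 6*y + 13*sqrt(2)*y - 12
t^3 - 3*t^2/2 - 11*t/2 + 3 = (t - 3)*(t - 1/2)*(t + 2)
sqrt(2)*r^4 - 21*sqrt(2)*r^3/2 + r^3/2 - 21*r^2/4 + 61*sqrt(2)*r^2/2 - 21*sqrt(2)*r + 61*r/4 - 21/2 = (r - 6)*(r - 7/2)*(r - 1)*(sqrt(2)*r + 1/2)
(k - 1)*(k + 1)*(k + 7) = k^3 + 7*k^2 - k - 7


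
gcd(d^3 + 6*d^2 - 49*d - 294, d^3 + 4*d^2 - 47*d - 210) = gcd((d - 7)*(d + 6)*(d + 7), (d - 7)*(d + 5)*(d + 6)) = d^2 - d - 42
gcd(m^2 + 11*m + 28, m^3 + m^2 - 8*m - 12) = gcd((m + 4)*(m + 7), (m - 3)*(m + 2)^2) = 1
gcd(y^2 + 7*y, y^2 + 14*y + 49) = y + 7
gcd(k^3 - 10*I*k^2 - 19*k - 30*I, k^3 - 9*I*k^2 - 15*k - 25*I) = k^2 - 4*I*k + 5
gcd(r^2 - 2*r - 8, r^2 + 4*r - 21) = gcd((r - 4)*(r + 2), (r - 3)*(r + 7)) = 1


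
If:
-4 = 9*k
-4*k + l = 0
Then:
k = -4/9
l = -16/9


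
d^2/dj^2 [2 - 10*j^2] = -20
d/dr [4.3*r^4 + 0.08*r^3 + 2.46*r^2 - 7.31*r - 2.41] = 17.2*r^3 + 0.24*r^2 + 4.92*r - 7.31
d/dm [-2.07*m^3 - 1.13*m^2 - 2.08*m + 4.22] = -6.21*m^2 - 2.26*m - 2.08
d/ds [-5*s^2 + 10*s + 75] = 10 - 10*s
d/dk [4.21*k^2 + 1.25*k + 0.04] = 8.42*k + 1.25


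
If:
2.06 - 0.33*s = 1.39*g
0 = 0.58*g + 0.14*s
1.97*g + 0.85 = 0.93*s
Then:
No Solution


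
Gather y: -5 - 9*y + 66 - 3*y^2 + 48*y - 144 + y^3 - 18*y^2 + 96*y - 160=y^3 - 21*y^2 + 135*y - 243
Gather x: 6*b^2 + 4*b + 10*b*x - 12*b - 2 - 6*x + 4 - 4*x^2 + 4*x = 6*b^2 - 8*b - 4*x^2 + x*(10*b - 2) + 2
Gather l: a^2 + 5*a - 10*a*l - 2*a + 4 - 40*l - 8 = a^2 + 3*a + l*(-10*a - 40) - 4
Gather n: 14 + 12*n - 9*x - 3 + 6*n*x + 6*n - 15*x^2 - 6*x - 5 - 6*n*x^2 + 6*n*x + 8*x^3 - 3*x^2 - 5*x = n*(-6*x^2 + 12*x + 18) + 8*x^3 - 18*x^2 - 20*x + 6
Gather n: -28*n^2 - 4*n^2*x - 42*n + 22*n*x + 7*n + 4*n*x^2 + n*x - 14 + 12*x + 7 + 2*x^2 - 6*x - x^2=n^2*(-4*x - 28) + n*(4*x^2 + 23*x - 35) + x^2 + 6*x - 7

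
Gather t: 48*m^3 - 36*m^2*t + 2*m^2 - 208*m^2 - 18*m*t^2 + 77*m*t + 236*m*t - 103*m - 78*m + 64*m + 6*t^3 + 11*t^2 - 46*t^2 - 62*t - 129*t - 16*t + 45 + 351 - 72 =48*m^3 - 206*m^2 - 117*m + 6*t^3 + t^2*(-18*m - 35) + t*(-36*m^2 + 313*m - 207) + 324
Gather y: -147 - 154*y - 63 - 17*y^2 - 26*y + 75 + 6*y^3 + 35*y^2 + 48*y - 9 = 6*y^3 + 18*y^2 - 132*y - 144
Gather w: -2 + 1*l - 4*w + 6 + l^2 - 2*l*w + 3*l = l^2 + 4*l + w*(-2*l - 4) + 4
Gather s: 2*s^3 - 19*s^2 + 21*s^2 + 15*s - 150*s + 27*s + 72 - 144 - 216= 2*s^3 + 2*s^2 - 108*s - 288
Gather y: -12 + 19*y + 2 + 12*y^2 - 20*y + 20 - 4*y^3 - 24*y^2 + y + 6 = -4*y^3 - 12*y^2 + 16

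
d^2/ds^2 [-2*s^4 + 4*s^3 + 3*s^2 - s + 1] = -24*s^2 + 24*s + 6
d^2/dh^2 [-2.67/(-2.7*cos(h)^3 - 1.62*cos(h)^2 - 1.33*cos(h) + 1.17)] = (474.858966*(-0.858960763520679*sin(h)^2 + 0.343584305408272*cos(h) + 1.0)^2*sin(h)^2 + (8.95785*cos(h) + 8.6508*cos(2*h) + 16.22025*cos(3*h))*(2.7*cos(h)^3 + 1.62*cos(h)^2 + 1.33*cos(h) - 1.17))/(2.7*cos(h)^3 + 1.62*cos(h)^2 + 1.33*cos(h) - 1.17)^3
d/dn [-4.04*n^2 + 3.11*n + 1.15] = 3.11 - 8.08*n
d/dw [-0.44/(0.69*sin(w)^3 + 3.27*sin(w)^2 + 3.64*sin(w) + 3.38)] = (0.9108*sin(w)^2 + 2.8776*sin(w) + 1.6016)*cos(w)/(0.69*sin(w)^3 + 3.27*sin(w)^2 + 3.64*sin(w) + 3.38)^2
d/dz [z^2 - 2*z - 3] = 2*z - 2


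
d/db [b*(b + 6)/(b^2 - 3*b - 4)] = (-9*b^2 - 8*b - 24)/(b^4 - 6*b^3 + b^2 + 24*b + 16)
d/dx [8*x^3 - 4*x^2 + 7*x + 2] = 24*x^2 - 8*x + 7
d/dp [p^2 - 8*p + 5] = 2*p - 8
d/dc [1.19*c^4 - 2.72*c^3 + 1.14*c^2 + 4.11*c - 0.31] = 4.76*c^3 - 8.16*c^2 + 2.28*c + 4.11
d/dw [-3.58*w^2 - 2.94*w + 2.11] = -7.16*w - 2.94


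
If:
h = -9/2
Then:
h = -9/2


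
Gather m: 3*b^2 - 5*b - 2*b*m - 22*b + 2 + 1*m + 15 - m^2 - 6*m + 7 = 3*b^2 - 27*b - m^2 + m*(-2*b - 5) + 24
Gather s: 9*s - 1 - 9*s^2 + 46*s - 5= -9*s^2 + 55*s - 6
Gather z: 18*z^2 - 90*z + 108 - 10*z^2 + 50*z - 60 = 8*z^2 - 40*z + 48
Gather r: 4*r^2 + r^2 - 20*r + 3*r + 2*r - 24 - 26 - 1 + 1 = 5*r^2 - 15*r - 50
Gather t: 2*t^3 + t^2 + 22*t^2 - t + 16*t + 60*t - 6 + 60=2*t^3 + 23*t^2 + 75*t + 54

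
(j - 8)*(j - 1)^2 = j^3 - 10*j^2 + 17*j - 8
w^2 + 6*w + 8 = (w + 2)*(w + 4)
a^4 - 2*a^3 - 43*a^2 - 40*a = a*(a - 8)*(a + 1)*(a + 5)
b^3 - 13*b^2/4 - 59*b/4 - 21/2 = (b - 6)*(b + 1)*(b + 7/4)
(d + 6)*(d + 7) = d^2 + 13*d + 42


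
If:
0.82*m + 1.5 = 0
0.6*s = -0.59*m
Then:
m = -1.83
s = 1.80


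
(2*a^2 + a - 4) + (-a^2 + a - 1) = a^2 + 2*a - 5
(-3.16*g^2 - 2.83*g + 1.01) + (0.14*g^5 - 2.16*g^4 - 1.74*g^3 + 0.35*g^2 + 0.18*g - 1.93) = 0.14*g^5 - 2.16*g^4 - 1.74*g^3 - 2.81*g^2 - 2.65*g - 0.92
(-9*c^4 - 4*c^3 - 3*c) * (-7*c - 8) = 63*c^5 + 100*c^4 + 32*c^3 + 21*c^2 + 24*c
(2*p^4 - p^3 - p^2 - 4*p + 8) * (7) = 14*p^4 - 7*p^3 - 7*p^2 - 28*p + 56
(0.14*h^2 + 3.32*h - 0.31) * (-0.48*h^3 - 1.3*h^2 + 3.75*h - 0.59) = -0.0672*h^5 - 1.7756*h^4 - 3.6422*h^3 + 12.7704*h^2 - 3.1213*h + 0.1829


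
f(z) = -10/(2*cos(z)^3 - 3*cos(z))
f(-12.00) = 7.52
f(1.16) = 9.34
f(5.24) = 7.97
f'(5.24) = -8.11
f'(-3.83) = -1.89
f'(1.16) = 16.34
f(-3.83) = -7.17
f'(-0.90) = -2.79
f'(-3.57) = -5.45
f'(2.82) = -5.86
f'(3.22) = 2.28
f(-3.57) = -8.17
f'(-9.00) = 5.48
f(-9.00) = -8.19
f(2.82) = -8.79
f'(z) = -10*(6*sin(z)*cos(z)^2 - 3*sin(z))/(2*cos(z)^3 - 3*cos(z))^2 = -30*sin(z)*cos(2*z)/((cos(2*z) - 2)^2*cos(z)^2)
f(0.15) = 9.68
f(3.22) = -9.91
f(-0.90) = 7.22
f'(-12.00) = -3.86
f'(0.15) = -4.01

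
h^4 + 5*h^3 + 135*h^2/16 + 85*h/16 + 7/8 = (h + 1/4)*(h + 1)*(h + 7/4)*(h + 2)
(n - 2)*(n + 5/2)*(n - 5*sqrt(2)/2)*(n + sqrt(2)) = n^4 - 3*sqrt(2)*n^3/2 + n^3/2 - 10*n^2 - 3*sqrt(2)*n^2/4 - 5*n/2 + 15*sqrt(2)*n/2 + 25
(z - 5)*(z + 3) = z^2 - 2*z - 15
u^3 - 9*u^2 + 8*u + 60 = (u - 6)*(u - 5)*(u + 2)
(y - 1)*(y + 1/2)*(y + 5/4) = y^3 + 3*y^2/4 - 9*y/8 - 5/8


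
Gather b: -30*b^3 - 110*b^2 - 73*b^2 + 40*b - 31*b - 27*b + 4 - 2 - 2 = -30*b^3 - 183*b^2 - 18*b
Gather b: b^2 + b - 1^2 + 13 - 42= b^2 + b - 30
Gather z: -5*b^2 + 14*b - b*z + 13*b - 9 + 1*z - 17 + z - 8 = -5*b^2 + 27*b + z*(2 - b) - 34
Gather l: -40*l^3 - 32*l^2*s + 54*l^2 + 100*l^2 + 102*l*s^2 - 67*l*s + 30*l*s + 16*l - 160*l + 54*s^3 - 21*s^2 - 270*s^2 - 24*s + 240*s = -40*l^3 + l^2*(154 - 32*s) + l*(102*s^2 - 37*s - 144) + 54*s^3 - 291*s^2 + 216*s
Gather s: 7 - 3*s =7 - 3*s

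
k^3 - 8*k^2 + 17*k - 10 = (k - 5)*(k - 2)*(k - 1)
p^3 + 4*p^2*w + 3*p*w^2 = p*(p + w)*(p + 3*w)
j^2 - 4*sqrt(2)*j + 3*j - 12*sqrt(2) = (j + 3)*(j - 4*sqrt(2))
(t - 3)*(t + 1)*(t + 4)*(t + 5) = t^4 + 7*t^3 - t^2 - 67*t - 60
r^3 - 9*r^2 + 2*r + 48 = (r - 8)*(r - 3)*(r + 2)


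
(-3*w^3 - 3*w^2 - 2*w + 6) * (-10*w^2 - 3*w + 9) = 30*w^5 + 39*w^4 + 2*w^3 - 81*w^2 - 36*w + 54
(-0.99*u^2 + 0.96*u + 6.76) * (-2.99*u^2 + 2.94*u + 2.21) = 2.9601*u^4 - 5.781*u^3 - 19.5779*u^2 + 21.996*u + 14.9396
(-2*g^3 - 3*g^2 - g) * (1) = -2*g^3 - 3*g^2 - g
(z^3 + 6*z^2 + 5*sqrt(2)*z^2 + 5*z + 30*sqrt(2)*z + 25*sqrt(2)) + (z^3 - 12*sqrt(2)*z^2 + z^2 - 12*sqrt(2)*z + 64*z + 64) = 2*z^3 - 7*sqrt(2)*z^2 + 7*z^2 + 18*sqrt(2)*z + 69*z + 25*sqrt(2) + 64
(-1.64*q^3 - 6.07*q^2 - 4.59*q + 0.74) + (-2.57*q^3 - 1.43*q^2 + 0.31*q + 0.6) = -4.21*q^3 - 7.5*q^2 - 4.28*q + 1.34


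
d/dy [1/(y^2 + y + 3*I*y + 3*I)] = (-2*y - 1 - 3*I)/(y^2 + y + 3*I*y + 3*I)^2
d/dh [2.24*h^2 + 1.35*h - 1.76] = 4.48*h + 1.35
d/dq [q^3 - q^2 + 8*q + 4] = 3*q^2 - 2*q + 8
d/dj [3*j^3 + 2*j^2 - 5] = j*(9*j + 4)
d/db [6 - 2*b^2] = -4*b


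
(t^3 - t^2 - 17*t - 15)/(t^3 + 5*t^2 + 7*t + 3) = (t - 5)/(t + 1)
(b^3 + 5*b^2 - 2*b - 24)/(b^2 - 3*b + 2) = (b^2 + 7*b + 12)/(b - 1)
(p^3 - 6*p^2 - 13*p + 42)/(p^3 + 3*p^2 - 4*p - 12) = (p - 7)/(p + 2)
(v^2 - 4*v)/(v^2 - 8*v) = (v - 4)/(v - 8)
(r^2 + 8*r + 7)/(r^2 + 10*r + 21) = (r + 1)/(r + 3)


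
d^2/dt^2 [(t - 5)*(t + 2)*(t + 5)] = 6*t + 4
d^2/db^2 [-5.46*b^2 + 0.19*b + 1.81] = -10.9200000000000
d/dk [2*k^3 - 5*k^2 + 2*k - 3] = 6*k^2 - 10*k + 2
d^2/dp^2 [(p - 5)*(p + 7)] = 2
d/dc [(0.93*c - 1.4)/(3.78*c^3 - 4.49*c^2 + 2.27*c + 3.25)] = (-7.0308*c^3 + 20.0517*c^2 - 12.572*c + 6.2005)/(14.2884*c^6 - 33.9444*c^5 + 37.3213*c^4 + 4.1854*c^3 - 24.0321*c^2 + 14.755*c + 10.5625)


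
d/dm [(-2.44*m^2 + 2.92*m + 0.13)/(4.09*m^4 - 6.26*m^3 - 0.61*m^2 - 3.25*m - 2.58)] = (19.9592*m^5 - 51.1028*m^4 + 34.4316*m^3 + 12.1526*m^2 + 12.749*m - 7.1111)/(16.7281*m^8 - 51.2068*m^7 + 34.1978*m^6 - 18.9478*m^5 + 19.9577*m^4 + 36.2666*m^3 + 13.7101*m^2 + 16.77*m + 6.6564)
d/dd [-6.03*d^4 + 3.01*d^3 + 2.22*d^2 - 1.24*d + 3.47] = -24.12*d^3 + 9.03*d^2 + 4.44*d - 1.24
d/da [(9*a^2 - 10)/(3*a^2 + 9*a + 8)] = 3*(27*a^2 + 68*a + 30)/(9*a^4 + 54*a^3 + 129*a^2 + 144*a + 64)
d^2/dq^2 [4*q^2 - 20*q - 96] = 8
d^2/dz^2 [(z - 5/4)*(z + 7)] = 2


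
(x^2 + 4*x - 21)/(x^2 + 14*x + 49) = (x - 3)/(x + 7)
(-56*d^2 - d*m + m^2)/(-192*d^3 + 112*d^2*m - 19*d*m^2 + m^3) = (7*d + m)/(24*d^2 - 11*d*m + m^2)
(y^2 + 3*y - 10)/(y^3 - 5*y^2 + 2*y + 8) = (y + 5)/(y^2 - 3*y - 4)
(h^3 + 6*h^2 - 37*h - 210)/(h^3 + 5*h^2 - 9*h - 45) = (h^2 + h - 42)/(h^2 - 9)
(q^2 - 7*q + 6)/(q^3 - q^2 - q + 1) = (q - 6)/(q^2 - 1)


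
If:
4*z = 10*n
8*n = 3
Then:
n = 3/8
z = 15/16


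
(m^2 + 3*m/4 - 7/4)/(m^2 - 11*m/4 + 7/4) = (4*m + 7)/(4*m - 7)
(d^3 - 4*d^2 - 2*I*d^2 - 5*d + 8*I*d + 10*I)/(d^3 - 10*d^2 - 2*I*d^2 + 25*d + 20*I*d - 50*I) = (d + 1)/(d - 5)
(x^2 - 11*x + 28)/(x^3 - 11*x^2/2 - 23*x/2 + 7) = 2*(x - 4)/(2*x^2 + 3*x - 2)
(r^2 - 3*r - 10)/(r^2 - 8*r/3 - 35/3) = 3*(r + 2)/(3*r + 7)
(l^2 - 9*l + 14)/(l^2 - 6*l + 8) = (l - 7)/(l - 4)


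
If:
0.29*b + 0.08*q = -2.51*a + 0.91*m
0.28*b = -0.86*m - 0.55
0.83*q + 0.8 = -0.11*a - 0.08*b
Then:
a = 3.52295565830106*q + 3.09931243921997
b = -15.219064030164*q - 14.2615546039275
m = 4.95504410284408*q + 4.0037619640694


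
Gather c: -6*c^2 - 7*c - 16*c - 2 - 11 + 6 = -6*c^2 - 23*c - 7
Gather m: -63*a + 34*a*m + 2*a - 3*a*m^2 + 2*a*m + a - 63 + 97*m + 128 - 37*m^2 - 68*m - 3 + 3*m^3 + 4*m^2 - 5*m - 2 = -60*a + 3*m^3 + m^2*(-3*a - 33) + m*(36*a + 24) + 60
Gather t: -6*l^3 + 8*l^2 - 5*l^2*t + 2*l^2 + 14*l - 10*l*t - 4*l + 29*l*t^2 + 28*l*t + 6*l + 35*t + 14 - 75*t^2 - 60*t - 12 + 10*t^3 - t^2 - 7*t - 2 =-6*l^3 + 10*l^2 + 16*l + 10*t^3 + t^2*(29*l - 76) + t*(-5*l^2 + 18*l - 32)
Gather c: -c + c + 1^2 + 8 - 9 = 0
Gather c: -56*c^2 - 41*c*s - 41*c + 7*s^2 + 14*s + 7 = -56*c^2 + c*(-41*s - 41) + 7*s^2 + 14*s + 7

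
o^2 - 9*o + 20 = (o - 5)*(o - 4)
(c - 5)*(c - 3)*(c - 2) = c^3 - 10*c^2 + 31*c - 30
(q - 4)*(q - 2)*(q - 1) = q^3 - 7*q^2 + 14*q - 8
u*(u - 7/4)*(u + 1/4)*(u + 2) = u^4 + u^3/2 - 55*u^2/16 - 7*u/8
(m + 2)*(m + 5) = m^2 + 7*m + 10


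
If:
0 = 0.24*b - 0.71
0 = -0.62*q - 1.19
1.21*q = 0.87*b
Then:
No Solution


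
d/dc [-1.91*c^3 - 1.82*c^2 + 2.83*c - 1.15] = -5.73*c^2 - 3.64*c + 2.83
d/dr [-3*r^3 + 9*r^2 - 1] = 9*r*(2 - r)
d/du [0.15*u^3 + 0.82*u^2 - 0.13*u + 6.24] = 0.45*u^2 + 1.64*u - 0.13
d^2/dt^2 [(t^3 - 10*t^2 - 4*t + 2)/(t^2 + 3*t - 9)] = 2*(44*t^3 - 345*t^2 + 153*t - 882)/(t^6 + 9*t^5 - 135*t^3 + 729*t - 729)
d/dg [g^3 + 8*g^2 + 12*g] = 3*g^2 + 16*g + 12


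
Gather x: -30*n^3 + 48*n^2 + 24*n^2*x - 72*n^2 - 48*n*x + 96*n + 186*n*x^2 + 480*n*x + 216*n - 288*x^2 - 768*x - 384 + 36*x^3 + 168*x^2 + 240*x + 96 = -30*n^3 - 24*n^2 + 312*n + 36*x^3 + x^2*(186*n - 120) + x*(24*n^2 + 432*n - 528) - 288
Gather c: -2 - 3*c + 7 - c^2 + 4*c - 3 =-c^2 + c + 2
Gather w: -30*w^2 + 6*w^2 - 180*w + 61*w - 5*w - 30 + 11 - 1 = -24*w^2 - 124*w - 20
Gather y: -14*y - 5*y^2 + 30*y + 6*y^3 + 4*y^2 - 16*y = 6*y^3 - y^2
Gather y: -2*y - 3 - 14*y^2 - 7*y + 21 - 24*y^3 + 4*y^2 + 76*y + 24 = -24*y^3 - 10*y^2 + 67*y + 42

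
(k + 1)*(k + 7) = k^2 + 8*k + 7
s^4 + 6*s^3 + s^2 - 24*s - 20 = (s - 2)*(s + 1)*(s + 2)*(s + 5)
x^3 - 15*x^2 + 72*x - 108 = (x - 6)^2*(x - 3)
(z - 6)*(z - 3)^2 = z^3 - 12*z^2 + 45*z - 54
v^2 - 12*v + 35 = (v - 7)*(v - 5)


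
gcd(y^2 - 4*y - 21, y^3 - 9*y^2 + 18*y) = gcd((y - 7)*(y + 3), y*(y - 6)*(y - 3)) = 1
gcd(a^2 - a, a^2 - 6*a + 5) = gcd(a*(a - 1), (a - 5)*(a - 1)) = a - 1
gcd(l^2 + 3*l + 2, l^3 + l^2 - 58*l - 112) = l + 2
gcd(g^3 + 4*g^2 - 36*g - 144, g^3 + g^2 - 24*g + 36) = g + 6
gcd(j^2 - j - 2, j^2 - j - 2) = j^2 - j - 2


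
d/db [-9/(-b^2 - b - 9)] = 9*(-2*b - 1)/(b^2 + b + 9)^2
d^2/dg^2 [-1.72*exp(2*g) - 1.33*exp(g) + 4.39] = (-6.88*exp(g) - 1.33)*exp(g)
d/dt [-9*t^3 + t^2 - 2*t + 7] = -27*t^2 + 2*t - 2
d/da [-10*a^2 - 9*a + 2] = -20*a - 9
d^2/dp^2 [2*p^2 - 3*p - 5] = 4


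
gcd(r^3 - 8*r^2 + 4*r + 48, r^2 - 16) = r - 4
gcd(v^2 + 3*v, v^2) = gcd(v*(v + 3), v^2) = v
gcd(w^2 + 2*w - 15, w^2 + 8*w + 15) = w + 5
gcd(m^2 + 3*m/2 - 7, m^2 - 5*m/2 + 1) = m - 2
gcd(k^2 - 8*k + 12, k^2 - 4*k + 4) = k - 2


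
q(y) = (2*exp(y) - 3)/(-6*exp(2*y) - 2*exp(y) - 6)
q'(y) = (2*exp(y) - 3)*(12*exp(2*y) + 2*exp(y))/(-6*exp(2*y) - 2*exp(y) - 6)^2 + 2*exp(y)/(-6*exp(2*y) - 2*exp(y) - 6) = ((2*exp(y) - 3)*(6*exp(y) + 1)/2 - 3*exp(2*y) - exp(y) - 3)*exp(y)/(3*exp(2*y) + exp(y) + 3)^2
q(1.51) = -0.04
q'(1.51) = 0.02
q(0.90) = -0.04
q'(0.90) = -0.04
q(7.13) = -0.00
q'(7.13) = 0.00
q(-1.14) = 0.33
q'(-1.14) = -0.17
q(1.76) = -0.04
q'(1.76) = 0.02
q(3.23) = -0.01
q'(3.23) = 0.01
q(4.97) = -0.00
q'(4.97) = 0.00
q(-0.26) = 0.13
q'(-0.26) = -0.24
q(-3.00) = 0.47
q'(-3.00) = -0.03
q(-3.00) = 0.47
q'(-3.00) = -0.03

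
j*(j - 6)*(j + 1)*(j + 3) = j^4 - 2*j^3 - 21*j^2 - 18*j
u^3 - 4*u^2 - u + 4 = (u - 4)*(u - 1)*(u + 1)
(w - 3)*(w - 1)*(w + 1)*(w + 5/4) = w^4 - 7*w^3/4 - 19*w^2/4 + 7*w/4 + 15/4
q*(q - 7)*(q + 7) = q^3 - 49*q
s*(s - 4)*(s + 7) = s^3 + 3*s^2 - 28*s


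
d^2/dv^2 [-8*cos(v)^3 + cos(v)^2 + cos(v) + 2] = 5*cos(v) - 2*cos(2*v) + 18*cos(3*v)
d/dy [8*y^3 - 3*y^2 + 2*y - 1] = 24*y^2 - 6*y + 2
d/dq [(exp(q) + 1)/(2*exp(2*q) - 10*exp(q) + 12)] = (-(exp(q) + 1)*(2*exp(q) - 5) + exp(2*q) - 5*exp(q) + 6)*exp(q)/(2*(exp(2*q) - 5*exp(q) + 6)^2)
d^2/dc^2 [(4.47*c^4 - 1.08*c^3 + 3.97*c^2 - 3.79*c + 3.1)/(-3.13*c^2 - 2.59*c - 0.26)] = (-87.584286*c^6 - 217.421694*c^5 - 201.737358*c^4 + 103.19782*c^3 - 162.100056*c^2 - 168.852384*c - 42.185776)/(30.664297*c^6 + 76.121913*c^5 + 70.630641*c^4 + 30.020431*c^3 + 5.867082*c^2 + 0.525252*c + 0.017576)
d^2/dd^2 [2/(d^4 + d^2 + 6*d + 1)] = 4*(-(6*d^2 + 1)*(d^4 + d^2 + 6*d + 1) + 4*(2*d^3 + d + 3)^2)/(d^4 + d^2 + 6*d + 1)^3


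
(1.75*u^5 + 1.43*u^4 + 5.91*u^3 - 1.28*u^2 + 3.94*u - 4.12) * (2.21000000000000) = 3.8675*u^5 + 3.1603*u^4 + 13.0611*u^3 - 2.8288*u^2 + 8.7074*u - 9.1052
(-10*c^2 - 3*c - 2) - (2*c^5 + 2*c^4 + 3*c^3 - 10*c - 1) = -2*c^5 - 2*c^4 - 3*c^3 - 10*c^2 + 7*c - 1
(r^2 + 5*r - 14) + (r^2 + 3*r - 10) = 2*r^2 + 8*r - 24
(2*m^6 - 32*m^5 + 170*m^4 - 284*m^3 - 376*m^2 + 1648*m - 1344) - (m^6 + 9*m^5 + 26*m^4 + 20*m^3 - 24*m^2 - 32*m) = m^6 - 41*m^5 + 144*m^4 - 304*m^3 - 352*m^2 + 1680*m - 1344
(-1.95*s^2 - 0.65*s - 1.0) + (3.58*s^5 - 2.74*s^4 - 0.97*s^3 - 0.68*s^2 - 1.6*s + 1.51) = 3.58*s^5 - 2.74*s^4 - 0.97*s^3 - 2.63*s^2 - 2.25*s + 0.51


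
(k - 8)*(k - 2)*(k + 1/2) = k^3 - 19*k^2/2 + 11*k + 8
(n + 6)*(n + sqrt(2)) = n^2 + sqrt(2)*n + 6*n + 6*sqrt(2)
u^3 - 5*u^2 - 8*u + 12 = (u - 6)*(u - 1)*(u + 2)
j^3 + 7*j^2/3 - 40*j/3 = j*(j - 8/3)*(j + 5)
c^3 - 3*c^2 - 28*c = c*(c - 7)*(c + 4)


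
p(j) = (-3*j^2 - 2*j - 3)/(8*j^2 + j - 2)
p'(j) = (-16*j - 1)*(-3*j^2 - 2*j - 3)/(8*j^2 + j - 2)^2 + (-6*j - 2)/(8*j^2 + j - 2) = (13*j^2 + 60*j + 7)/(64*j^4 + 16*j^3 - 31*j^2 - 4*j + 4)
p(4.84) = -0.44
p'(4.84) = 0.02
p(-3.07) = -0.36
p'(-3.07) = -0.01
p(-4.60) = -0.35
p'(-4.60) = 0.00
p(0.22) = 2.57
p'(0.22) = 10.74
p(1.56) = -0.71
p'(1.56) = 0.37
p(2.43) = -0.54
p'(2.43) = 0.10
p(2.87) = -0.50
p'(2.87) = 0.06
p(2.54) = -0.53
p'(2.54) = 0.09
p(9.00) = -0.40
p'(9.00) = 0.00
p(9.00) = -0.40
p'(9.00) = 0.00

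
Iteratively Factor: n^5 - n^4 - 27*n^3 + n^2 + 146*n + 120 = (n + 4)*(n^4 - 5*n^3 - 7*n^2 + 29*n + 30) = (n - 5)*(n + 4)*(n^3 - 7*n - 6) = (n - 5)*(n + 2)*(n + 4)*(n^2 - 2*n - 3) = (n - 5)*(n - 3)*(n + 2)*(n + 4)*(n + 1)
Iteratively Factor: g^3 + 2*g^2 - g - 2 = (g - 1)*(g^2 + 3*g + 2) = (g - 1)*(g + 2)*(g + 1)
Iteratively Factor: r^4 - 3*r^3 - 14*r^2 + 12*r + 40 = (r + 2)*(r^3 - 5*r^2 - 4*r + 20) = (r + 2)^2*(r^2 - 7*r + 10) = (r - 5)*(r + 2)^2*(r - 2)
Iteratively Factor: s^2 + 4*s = (s + 4)*(s)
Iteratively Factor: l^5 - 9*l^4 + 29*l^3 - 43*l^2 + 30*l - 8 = (l - 1)*(l^4 - 8*l^3 + 21*l^2 - 22*l + 8) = (l - 1)^2*(l^3 - 7*l^2 + 14*l - 8) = (l - 4)*(l - 1)^2*(l^2 - 3*l + 2) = (l - 4)*(l - 2)*(l - 1)^2*(l - 1)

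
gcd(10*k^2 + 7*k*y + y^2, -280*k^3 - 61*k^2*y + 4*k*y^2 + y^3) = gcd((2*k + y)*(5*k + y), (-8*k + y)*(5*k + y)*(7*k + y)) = 5*k + y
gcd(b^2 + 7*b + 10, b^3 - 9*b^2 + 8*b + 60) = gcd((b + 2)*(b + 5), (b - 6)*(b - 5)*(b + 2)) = b + 2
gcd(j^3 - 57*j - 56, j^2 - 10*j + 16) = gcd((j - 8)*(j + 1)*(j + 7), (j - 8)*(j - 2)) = j - 8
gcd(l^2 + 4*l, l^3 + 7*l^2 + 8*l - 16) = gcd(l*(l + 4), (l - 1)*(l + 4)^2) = l + 4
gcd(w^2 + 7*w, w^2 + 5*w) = w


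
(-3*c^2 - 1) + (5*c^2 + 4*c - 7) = 2*c^2 + 4*c - 8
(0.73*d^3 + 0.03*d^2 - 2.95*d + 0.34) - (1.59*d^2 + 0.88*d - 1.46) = 0.73*d^3 - 1.56*d^2 - 3.83*d + 1.8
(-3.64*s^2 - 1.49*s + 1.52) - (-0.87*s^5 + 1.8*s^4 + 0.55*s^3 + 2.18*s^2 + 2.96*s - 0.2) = 0.87*s^5 - 1.8*s^4 - 0.55*s^3 - 5.82*s^2 - 4.45*s + 1.72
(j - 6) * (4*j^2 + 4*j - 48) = 4*j^3 - 20*j^2 - 72*j + 288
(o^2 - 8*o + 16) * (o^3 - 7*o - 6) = o^5 - 8*o^4 + 9*o^3 + 50*o^2 - 64*o - 96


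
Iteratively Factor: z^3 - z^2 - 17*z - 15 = (z + 3)*(z^2 - 4*z - 5) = (z + 1)*(z + 3)*(z - 5)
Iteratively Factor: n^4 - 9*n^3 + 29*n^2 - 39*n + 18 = (n - 1)*(n^3 - 8*n^2 + 21*n - 18) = (n - 3)*(n - 1)*(n^2 - 5*n + 6) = (n - 3)^2*(n - 1)*(n - 2)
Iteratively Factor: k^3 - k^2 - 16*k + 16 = (k + 4)*(k^2 - 5*k + 4) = (k - 1)*(k + 4)*(k - 4)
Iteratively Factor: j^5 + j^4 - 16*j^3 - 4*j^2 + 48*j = (j - 3)*(j^4 + 4*j^3 - 4*j^2 - 16*j) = j*(j - 3)*(j^3 + 4*j^2 - 4*j - 16) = j*(j - 3)*(j - 2)*(j^2 + 6*j + 8) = j*(j - 3)*(j - 2)*(j + 4)*(j + 2)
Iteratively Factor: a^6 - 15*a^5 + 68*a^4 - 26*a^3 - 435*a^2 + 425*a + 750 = (a + 1)*(a^5 - 16*a^4 + 84*a^3 - 110*a^2 - 325*a + 750) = (a - 5)*(a + 1)*(a^4 - 11*a^3 + 29*a^2 + 35*a - 150) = (a - 5)^2*(a + 1)*(a^3 - 6*a^2 - a + 30) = (a - 5)^2*(a - 3)*(a + 1)*(a^2 - 3*a - 10) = (a - 5)^3*(a - 3)*(a + 1)*(a + 2)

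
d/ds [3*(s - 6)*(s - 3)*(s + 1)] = 9*s^2 - 48*s + 27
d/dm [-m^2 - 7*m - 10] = -2*m - 7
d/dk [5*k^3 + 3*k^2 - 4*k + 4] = 15*k^2 + 6*k - 4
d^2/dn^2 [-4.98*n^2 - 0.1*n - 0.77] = -9.96000000000000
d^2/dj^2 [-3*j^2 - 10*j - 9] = -6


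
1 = 1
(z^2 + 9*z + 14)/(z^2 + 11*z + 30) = (z^2 + 9*z + 14)/(z^2 + 11*z + 30)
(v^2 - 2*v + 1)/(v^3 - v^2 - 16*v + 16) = (v - 1)/(v^2 - 16)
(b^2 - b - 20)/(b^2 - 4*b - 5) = (b + 4)/(b + 1)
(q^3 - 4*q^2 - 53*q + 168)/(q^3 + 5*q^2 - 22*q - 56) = (q^2 - 11*q + 24)/(q^2 - 2*q - 8)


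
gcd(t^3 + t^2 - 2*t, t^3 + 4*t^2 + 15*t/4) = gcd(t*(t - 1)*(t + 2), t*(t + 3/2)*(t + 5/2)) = t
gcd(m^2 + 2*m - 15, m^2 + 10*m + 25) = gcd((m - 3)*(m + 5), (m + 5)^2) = m + 5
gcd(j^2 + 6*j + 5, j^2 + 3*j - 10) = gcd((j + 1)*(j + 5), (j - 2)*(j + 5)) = j + 5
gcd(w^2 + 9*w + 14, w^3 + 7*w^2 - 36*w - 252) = w + 7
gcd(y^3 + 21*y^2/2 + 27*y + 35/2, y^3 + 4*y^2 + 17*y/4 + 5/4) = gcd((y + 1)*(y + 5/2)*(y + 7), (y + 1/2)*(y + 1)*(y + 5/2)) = y^2 + 7*y/2 + 5/2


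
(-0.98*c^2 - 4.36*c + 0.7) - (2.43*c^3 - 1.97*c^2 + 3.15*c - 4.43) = -2.43*c^3 + 0.99*c^2 - 7.51*c + 5.13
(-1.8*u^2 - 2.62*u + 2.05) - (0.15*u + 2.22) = -1.8*u^2 - 2.77*u - 0.17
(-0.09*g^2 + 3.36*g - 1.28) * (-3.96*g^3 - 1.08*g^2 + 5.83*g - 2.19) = 0.3564*g^5 - 13.2084*g^4 + 0.9153*g^3 + 21.1683*g^2 - 14.8208*g + 2.8032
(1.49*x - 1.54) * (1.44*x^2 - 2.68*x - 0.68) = 2.1456*x^3 - 6.2108*x^2 + 3.114*x + 1.0472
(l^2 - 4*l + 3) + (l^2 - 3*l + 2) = 2*l^2 - 7*l + 5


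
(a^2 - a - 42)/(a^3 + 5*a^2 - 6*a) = (a - 7)/(a*(a - 1))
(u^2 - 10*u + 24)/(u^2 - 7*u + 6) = (u - 4)/(u - 1)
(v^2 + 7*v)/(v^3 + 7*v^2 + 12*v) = (v + 7)/(v^2 + 7*v + 12)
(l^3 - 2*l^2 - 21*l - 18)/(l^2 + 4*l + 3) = l - 6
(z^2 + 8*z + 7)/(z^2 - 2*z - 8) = (z^2 + 8*z + 7)/(z^2 - 2*z - 8)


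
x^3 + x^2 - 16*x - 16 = (x - 4)*(x + 1)*(x + 4)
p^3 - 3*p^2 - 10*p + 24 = (p - 4)*(p - 2)*(p + 3)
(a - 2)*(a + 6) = a^2 + 4*a - 12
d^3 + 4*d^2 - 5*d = d*(d - 1)*(d + 5)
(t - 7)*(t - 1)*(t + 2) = t^3 - 6*t^2 - 9*t + 14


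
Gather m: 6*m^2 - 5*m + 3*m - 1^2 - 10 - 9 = 6*m^2 - 2*m - 20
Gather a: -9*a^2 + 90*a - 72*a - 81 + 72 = -9*a^2 + 18*a - 9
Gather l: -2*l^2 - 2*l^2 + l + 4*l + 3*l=-4*l^2 + 8*l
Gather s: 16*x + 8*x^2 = 8*x^2 + 16*x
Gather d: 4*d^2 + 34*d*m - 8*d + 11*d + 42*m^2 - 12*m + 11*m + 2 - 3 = 4*d^2 + d*(34*m + 3) + 42*m^2 - m - 1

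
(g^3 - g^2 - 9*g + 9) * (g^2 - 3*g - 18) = g^5 - 4*g^4 - 24*g^3 + 54*g^2 + 135*g - 162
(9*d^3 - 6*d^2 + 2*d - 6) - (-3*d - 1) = 9*d^3 - 6*d^2 + 5*d - 5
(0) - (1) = -1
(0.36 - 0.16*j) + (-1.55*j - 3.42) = -1.71*j - 3.06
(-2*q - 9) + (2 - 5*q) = -7*q - 7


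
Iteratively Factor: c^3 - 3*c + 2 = (c - 1)*(c^2 + c - 2) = (c - 1)^2*(c + 2)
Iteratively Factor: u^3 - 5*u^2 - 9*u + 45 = (u - 3)*(u^2 - 2*u - 15) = (u - 3)*(u + 3)*(u - 5)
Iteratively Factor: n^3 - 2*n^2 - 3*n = (n)*(n^2 - 2*n - 3) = n*(n + 1)*(n - 3)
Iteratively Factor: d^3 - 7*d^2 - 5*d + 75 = (d - 5)*(d^2 - 2*d - 15) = (d - 5)^2*(d + 3)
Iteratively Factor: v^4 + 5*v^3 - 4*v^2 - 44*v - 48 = (v + 2)*(v^3 + 3*v^2 - 10*v - 24) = (v + 2)^2*(v^2 + v - 12) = (v + 2)^2*(v + 4)*(v - 3)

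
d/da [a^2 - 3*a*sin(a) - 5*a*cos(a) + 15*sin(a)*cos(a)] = 5*a*sin(a) - 3*a*cos(a) + 2*a - 3*sin(a) - 5*cos(a) + 15*cos(2*a)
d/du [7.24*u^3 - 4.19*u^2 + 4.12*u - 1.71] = 21.72*u^2 - 8.38*u + 4.12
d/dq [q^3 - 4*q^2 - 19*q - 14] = 3*q^2 - 8*q - 19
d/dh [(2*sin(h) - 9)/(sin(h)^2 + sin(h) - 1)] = (18*sin(h) + cos(2*h) + 6)*cos(h)/(sin(h) - cos(h)^2)^2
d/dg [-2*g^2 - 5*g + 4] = -4*g - 5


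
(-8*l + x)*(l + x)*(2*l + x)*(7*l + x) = -112*l^4 - 170*l^3*x - 57*l^2*x^2 + 2*l*x^3 + x^4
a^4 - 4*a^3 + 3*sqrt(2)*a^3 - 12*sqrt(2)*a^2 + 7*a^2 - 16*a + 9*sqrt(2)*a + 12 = (a - 3)*(a - 1)*(a + sqrt(2))*(a + 2*sqrt(2))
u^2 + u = u*(u + 1)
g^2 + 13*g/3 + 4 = (g + 4/3)*(g + 3)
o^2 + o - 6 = (o - 2)*(o + 3)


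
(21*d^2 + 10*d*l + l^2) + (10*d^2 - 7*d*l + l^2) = 31*d^2 + 3*d*l + 2*l^2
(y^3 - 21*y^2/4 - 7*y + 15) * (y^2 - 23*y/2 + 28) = y^5 - 67*y^4/4 + 651*y^3/8 - 103*y^2/2 - 737*y/2 + 420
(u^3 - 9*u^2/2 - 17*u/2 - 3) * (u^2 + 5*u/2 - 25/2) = u^5 - 2*u^4 - 129*u^3/4 + 32*u^2 + 395*u/4 + 75/2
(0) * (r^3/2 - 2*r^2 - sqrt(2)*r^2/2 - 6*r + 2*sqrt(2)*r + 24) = 0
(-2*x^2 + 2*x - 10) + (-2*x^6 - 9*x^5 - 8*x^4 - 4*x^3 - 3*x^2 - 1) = -2*x^6 - 9*x^5 - 8*x^4 - 4*x^3 - 5*x^2 + 2*x - 11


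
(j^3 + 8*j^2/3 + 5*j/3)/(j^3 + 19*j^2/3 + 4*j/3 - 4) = j*(3*j + 5)/(3*j^2 + 16*j - 12)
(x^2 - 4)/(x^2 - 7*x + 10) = (x + 2)/(x - 5)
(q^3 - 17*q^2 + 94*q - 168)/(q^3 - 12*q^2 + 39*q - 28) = (q - 6)/(q - 1)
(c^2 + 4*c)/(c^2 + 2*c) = (c + 4)/(c + 2)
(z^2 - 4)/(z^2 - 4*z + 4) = (z + 2)/(z - 2)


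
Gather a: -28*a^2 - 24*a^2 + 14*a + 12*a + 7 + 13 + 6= -52*a^2 + 26*a + 26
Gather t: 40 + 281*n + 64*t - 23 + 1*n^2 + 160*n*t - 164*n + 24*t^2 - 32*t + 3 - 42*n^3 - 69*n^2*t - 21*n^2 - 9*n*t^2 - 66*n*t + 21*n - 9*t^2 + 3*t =-42*n^3 - 20*n^2 + 138*n + t^2*(15 - 9*n) + t*(-69*n^2 + 94*n + 35) + 20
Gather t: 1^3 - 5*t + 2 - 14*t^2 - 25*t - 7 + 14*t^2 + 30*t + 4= 0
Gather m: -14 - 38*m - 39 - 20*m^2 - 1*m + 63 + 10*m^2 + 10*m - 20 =-10*m^2 - 29*m - 10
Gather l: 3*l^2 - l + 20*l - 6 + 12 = 3*l^2 + 19*l + 6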